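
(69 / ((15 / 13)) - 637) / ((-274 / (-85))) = -24531 / 137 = -179.06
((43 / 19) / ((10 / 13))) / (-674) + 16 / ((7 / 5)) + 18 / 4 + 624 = 573640857 / 896420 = 639.92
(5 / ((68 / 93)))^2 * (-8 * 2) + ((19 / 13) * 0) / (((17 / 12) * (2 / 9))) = -748.18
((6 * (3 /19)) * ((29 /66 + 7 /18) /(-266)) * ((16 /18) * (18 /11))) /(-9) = 1312 /2751903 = 0.00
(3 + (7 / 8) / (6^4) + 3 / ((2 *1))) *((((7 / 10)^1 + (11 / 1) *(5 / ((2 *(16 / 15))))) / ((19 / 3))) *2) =37.64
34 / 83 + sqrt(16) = 366 / 83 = 4.41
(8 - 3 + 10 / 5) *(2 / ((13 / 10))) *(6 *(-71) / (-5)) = 11928 / 13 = 917.54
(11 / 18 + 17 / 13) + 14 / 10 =3883 / 1170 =3.32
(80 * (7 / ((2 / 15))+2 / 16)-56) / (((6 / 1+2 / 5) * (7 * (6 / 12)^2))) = 370.89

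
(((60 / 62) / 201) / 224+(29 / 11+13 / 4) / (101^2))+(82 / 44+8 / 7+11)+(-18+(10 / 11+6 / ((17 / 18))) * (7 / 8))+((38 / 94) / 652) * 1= 8029757234960519 / 3399572720604368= 2.36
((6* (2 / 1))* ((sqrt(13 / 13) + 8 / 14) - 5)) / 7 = -288 / 49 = -5.88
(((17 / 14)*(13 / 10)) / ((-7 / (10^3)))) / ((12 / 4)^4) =-11050 / 3969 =-2.78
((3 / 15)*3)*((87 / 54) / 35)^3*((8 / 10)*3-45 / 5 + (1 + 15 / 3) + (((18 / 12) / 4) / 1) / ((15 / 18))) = -24389 / 2778300000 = -0.00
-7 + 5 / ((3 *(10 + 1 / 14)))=-2891 / 423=-6.83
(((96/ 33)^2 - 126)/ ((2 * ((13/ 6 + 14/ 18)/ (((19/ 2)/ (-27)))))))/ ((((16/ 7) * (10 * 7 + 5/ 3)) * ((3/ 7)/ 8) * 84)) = 945763/ 99273240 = 0.01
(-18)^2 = 324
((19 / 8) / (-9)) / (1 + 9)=-19 / 720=-0.03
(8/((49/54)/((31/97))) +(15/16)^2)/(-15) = -1499259/6083840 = -0.25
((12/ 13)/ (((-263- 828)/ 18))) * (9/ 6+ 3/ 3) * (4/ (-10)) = 216/ 14183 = 0.02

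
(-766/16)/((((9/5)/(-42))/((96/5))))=21448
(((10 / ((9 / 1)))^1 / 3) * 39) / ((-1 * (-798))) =65 / 3591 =0.02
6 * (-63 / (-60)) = 63 / 10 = 6.30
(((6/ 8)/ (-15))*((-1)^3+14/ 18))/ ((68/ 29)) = 29/ 6120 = 0.00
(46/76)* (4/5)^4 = 2944/11875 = 0.25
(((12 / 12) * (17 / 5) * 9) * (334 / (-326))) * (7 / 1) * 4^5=-183149568 / 815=-224723.40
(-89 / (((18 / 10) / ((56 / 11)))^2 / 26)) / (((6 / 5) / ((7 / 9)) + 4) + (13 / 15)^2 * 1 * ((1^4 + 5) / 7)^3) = -3076.89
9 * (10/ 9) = 10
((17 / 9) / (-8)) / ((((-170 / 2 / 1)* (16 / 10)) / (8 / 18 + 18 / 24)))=43 / 20736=0.00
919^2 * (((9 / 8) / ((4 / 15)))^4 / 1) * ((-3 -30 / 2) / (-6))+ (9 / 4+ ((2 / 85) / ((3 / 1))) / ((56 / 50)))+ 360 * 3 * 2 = 300439297367484607 / 374341632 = 802580508.51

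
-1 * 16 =-16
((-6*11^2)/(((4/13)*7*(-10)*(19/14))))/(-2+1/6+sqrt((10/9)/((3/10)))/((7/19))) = 22891869/12028235+396396*sqrt(3)/126613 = 7.33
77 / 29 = 2.66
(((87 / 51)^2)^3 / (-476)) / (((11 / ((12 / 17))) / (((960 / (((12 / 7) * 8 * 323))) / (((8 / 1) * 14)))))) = -8922349815 / 1387952506520888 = -0.00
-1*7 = -7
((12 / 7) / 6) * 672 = 192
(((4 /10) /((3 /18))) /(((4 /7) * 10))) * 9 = 189 /50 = 3.78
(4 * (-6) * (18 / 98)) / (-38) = 108 / 931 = 0.12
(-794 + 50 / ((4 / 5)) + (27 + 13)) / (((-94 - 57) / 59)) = 81597 / 302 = 270.19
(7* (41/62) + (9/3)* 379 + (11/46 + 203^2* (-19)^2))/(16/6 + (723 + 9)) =31823166867/1571452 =20250.80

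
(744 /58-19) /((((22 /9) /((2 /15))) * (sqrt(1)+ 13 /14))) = -2506 /14355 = -0.17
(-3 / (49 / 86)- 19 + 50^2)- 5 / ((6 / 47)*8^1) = 2470.84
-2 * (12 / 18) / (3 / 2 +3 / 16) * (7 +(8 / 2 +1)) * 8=-2048 / 27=-75.85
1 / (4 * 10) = 1 / 40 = 0.02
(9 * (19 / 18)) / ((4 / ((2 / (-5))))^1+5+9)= 19 / 8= 2.38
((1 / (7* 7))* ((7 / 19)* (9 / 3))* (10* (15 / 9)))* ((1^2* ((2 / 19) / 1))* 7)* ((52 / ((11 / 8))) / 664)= 5200 / 329593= 0.02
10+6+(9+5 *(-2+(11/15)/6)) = 281/18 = 15.61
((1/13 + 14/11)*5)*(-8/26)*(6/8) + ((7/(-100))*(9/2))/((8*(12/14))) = -9537273/5948800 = -1.60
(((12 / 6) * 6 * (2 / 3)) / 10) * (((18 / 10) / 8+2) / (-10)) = -89 / 500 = -0.18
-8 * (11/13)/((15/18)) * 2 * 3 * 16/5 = -50688/325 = -155.96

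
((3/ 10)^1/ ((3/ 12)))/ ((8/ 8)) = 6/ 5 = 1.20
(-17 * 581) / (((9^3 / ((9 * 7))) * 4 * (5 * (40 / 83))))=-5738537 / 64800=-88.56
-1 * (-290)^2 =-84100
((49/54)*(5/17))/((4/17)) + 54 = 11909/216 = 55.13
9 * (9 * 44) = 3564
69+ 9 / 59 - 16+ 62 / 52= 83365 / 1534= 54.34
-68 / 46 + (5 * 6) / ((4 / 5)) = 1657 / 46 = 36.02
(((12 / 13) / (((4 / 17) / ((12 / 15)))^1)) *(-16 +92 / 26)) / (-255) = 0.15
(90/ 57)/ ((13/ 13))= 30/ 19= 1.58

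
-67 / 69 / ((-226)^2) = -67 / 3524244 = -0.00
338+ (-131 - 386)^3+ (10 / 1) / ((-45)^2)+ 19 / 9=-138188072.88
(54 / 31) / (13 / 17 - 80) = -306 / 13919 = -0.02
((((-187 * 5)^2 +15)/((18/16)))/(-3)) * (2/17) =-13987840/459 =-30474.60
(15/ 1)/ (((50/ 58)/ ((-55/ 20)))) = -957/ 20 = -47.85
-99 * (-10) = 990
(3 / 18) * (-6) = -1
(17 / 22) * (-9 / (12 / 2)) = -51 / 44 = -1.16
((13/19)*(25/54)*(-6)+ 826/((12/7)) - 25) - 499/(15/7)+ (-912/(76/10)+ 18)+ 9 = 220703/1710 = 129.07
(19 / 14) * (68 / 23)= 646 / 161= 4.01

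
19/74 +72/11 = 5537/814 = 6.80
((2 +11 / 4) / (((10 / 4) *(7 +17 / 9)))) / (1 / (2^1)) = 171 / 400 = 0.43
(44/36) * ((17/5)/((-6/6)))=-187/45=-4.16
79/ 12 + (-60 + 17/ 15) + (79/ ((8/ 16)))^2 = 1494703/ 60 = 24911.72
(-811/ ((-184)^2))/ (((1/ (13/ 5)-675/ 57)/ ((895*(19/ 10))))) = 681278117/ 191624960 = 3.56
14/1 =14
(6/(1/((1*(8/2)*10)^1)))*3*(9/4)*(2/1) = 3240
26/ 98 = 13/ 49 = 0.27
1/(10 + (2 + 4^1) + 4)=1/20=0.05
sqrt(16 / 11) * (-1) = -4 * sqrt(11) / 11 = -1.21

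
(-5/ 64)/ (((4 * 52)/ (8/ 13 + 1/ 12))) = -545/ 2076672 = -0.00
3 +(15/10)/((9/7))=25/6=4.17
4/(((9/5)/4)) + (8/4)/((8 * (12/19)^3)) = 9.88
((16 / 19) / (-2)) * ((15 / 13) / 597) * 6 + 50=2457410 / 49153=50.00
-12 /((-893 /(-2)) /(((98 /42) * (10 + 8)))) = -1008 /893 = -1.13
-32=-32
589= 589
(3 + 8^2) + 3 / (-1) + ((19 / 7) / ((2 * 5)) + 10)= 5199 / 70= 74.27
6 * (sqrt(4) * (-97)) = -1164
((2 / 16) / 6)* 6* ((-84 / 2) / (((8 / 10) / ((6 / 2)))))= -315 / 16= -19.69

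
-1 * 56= -56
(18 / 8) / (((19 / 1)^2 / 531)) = 4779 / 1444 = 3.31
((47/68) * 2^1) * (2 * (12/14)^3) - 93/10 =-440763/58310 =-7.56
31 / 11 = 2.82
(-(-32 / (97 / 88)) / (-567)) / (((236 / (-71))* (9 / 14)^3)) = 19593728 / 337937427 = 0.06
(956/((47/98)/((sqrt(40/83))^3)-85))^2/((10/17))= 9549856182272000/(6664000-3901*sqrt(830))^2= 222.48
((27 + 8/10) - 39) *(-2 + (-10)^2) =-5488/5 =-1097.60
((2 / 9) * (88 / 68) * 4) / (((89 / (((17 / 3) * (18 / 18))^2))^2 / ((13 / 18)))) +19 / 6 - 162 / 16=-2848015133 / 415757448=-6.85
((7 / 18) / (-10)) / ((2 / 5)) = -7 / 72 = -0.10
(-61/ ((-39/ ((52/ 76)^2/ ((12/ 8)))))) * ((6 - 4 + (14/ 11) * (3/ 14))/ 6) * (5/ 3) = 99125/ 321651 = 0.31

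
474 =474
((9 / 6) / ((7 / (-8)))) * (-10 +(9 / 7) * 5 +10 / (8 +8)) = 495 / 98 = 5.05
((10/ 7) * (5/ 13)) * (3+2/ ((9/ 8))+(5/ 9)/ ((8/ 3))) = 8975/ 3276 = 2.74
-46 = -46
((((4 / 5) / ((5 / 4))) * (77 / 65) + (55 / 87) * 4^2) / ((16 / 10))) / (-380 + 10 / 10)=-192148 / 10716225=-0.02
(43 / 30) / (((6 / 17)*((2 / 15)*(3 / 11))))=8041 / 72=111.68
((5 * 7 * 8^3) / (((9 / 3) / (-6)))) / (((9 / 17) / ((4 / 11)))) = -2437120 / 99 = -24617.37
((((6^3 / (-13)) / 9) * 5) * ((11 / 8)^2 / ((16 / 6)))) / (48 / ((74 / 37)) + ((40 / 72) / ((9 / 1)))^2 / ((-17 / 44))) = -607318965 / 2226255616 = -0.27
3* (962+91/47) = 135915/47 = 2891.81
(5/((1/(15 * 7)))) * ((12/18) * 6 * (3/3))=2100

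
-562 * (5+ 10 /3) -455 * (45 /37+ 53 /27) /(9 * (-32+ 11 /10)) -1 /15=-64985300323 /13891095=-4678.20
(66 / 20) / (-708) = -11 / 2360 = -0.00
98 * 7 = 686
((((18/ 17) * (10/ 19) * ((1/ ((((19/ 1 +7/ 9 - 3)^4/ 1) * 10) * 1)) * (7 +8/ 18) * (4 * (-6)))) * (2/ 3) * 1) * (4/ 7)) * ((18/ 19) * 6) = -6076850688/ 22333765533359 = -0.00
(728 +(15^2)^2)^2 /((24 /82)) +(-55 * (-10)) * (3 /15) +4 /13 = 1405590631805 /156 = 9010196357.72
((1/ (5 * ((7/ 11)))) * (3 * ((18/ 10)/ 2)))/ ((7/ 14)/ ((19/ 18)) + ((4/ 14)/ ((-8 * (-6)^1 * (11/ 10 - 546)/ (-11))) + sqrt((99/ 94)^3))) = -78926063298706050174/ 185258109919043485375 + 5599150220421689778 * sqrt(1034)/ 185258109919043485375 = 0.55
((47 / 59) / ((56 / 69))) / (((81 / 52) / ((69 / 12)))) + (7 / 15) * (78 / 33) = 23188997 / 4906440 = 4.73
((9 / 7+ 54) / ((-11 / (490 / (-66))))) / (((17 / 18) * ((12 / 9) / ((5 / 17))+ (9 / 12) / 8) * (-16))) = -2438100 / 4568597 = -0.53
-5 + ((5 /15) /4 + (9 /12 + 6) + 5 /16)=103 /48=2.15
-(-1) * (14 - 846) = -832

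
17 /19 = 0.89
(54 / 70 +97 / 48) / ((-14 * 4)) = -4691 / 94080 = -0.05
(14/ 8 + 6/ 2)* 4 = 19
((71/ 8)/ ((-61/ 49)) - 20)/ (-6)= 4413/ 976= 4.52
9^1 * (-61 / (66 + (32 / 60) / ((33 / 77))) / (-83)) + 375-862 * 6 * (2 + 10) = -15493661157 / 251158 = -61688.90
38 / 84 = 19 / 42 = 0.45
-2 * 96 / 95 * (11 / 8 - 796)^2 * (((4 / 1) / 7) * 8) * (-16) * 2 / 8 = 15517996416 / 665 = 23335332.96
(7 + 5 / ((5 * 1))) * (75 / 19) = 600 / 19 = 31.58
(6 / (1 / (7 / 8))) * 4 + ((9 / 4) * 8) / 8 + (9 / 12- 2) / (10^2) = 1859 / 80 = 23.24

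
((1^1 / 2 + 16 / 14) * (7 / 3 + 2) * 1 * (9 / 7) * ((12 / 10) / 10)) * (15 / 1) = 8073 / 490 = 16.48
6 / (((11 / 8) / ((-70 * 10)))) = -33600 / 11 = -3054.55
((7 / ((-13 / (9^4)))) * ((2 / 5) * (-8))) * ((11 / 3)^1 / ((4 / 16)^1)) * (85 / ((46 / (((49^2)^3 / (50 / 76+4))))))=16061171887907568576 / 17641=910445659991359.25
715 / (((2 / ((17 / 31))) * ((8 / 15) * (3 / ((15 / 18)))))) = 303875 / 2976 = 102.11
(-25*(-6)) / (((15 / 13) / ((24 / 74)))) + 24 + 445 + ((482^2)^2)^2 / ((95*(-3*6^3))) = -13473736288856503190129 / 284715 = -47323591271469726.53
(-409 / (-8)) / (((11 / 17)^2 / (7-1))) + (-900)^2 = 810732.65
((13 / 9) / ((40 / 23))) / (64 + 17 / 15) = 299 / 23448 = 0.01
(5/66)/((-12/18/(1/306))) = -5/13464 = -0.00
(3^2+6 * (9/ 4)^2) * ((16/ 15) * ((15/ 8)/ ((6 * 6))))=35/ 16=2.19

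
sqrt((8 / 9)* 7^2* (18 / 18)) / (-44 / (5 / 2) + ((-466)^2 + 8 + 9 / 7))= 490* sqrt(2) / 22800507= 0.00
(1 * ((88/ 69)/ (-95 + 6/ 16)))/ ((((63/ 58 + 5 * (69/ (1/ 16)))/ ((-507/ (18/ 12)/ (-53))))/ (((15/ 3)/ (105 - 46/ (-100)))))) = -0.00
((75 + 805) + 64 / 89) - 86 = 70730 / 89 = 794.72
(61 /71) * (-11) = -671 /71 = -9.45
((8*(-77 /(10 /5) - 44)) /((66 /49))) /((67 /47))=-23030 /67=-343.73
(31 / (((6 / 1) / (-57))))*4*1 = -1178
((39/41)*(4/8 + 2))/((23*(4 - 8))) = -195/7544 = -0.03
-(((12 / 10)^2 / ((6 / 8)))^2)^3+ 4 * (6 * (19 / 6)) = 6324097036 / 244140625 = 25.90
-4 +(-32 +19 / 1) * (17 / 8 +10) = -1293 / 8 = -161.62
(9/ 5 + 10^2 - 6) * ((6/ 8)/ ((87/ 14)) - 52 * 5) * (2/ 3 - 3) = 50539769/ 870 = 58091.69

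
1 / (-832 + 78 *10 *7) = 1 / 4628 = 0.00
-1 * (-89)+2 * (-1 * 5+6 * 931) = 11251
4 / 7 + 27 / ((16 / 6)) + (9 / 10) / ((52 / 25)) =4051 / 364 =11.13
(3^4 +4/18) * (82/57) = 59942/513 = 116.85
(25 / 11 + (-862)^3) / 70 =-1006506169 / 110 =-9150056.08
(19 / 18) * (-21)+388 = 2195 / 6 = 365.83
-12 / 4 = -3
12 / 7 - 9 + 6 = -9 / 7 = -1.29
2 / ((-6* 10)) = -1 / 30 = -0.03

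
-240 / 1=-240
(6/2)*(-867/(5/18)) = -46818/5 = -9363.60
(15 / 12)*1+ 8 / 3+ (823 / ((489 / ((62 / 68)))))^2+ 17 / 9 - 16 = -361179113 / 46070646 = -7.84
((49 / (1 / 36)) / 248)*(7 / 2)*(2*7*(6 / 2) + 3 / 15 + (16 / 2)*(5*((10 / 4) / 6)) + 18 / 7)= 948297 / 620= 1529.51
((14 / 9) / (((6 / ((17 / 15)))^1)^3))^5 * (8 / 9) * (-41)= -1972458513295744435350991 / 427417926294970153160156250000000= -0.00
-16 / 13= -1.23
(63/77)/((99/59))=59/121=0.49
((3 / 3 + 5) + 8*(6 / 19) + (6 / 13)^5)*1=60297210 / 7054567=8.55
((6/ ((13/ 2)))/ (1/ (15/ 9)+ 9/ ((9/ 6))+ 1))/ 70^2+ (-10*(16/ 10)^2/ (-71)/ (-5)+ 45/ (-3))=-647582053/ 42965650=-15.07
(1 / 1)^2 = 1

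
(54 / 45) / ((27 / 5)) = 0.22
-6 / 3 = -2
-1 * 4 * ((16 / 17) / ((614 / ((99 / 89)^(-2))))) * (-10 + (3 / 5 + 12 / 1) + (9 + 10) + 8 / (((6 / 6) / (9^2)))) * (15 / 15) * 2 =-62861056 / 9472485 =-6.64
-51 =-51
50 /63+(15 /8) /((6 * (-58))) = 46085 /58464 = 0.79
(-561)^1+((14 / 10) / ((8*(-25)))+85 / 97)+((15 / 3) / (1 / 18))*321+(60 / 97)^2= 266559340137 / 9409000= 28330.25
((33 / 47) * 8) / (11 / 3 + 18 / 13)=10296 / 9259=1.11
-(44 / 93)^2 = -1936 / 8649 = -0.22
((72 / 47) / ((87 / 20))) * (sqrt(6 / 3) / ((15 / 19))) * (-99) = -60192 * sqrt(2) / 1363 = -62.45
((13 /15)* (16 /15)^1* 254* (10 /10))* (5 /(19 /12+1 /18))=716.37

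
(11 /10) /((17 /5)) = 11 /34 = 0.32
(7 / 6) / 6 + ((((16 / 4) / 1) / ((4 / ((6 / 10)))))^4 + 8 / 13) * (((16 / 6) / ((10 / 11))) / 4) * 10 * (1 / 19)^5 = 140829728617 / 724258957500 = 0.19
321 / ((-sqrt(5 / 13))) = -321* sqrt(65) / 5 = -517.60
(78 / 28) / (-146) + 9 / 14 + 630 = 1288995 / 2044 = 630.62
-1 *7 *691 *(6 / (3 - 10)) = 4146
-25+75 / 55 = -260 / 11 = -23.64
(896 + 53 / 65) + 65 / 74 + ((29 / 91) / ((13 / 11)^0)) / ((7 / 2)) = 211598903 / 235690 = 897.78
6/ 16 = 3/ 8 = 0.38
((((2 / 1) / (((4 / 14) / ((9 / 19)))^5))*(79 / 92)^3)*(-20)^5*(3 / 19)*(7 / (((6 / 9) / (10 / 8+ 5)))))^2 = 5800016137221126768751036542778326416015625 / 20969602667579020380936256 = 276591608776092723.95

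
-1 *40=-40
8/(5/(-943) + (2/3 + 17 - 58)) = -11316/57059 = -0.20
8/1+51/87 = 249/29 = 8.59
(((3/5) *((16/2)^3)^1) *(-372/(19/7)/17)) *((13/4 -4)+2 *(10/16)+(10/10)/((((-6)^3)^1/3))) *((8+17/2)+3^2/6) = -6999552/323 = -21670.44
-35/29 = -1.21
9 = 9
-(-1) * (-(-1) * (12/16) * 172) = 129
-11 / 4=-2.75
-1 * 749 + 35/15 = -746.67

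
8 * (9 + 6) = 120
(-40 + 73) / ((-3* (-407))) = 1 / 37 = 0.03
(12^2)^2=20736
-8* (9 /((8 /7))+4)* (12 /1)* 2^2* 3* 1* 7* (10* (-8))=7660800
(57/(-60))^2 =361/400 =0.90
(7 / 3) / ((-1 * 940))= -7 / 2820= -0.00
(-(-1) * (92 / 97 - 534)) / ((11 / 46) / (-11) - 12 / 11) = 26163236 / 54611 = 479.08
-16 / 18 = -8 / 9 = -0.89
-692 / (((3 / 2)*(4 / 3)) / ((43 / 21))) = -14878 / 21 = -708.48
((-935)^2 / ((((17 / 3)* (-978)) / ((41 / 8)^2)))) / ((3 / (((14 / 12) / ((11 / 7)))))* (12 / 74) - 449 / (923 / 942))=9.05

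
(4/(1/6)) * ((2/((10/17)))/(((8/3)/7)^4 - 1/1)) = -79348248/951925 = -83.36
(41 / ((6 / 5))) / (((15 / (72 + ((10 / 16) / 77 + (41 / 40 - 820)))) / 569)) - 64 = -8945933107 / 9240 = -968174.58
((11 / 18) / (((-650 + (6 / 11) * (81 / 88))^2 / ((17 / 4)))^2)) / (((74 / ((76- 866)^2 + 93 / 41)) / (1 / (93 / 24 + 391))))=0.00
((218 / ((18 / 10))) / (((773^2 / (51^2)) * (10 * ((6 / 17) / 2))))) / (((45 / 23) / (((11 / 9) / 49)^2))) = 1490343811 / 15688085055615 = 0.00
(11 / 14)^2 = 121 / 196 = 0.62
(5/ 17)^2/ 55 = 0.00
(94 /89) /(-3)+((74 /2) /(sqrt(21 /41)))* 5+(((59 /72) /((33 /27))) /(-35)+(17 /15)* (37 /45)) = 20747011 /37006200+185* sqrt(861) /21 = 259.06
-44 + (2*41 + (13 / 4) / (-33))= 5003 / 132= 37.90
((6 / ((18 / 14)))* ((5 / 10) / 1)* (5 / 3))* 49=1715 / 9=190.56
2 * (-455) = -910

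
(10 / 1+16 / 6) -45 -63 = -286 / 3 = -95.33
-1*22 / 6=-3.67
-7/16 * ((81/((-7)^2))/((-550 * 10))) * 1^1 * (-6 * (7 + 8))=-729/61600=-0.01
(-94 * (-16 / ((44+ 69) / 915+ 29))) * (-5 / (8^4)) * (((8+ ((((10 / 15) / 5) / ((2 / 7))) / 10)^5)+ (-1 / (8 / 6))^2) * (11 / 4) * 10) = -20505826057386109 / 1381432320000000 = -14.84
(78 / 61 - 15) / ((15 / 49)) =-13671 / 305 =-44.82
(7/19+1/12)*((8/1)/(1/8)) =1648/57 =28.91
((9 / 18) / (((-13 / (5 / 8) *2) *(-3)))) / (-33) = -5 / 41184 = -0.00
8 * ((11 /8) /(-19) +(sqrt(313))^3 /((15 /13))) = -11 /19 +32552 * sqrt(313) /15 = 38393.00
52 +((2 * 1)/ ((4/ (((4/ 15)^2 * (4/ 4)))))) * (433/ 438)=2564032/ 49275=52.04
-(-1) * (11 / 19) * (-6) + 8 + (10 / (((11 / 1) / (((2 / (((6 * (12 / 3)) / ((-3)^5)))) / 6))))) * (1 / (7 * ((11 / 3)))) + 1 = 348045 / 64372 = 5.41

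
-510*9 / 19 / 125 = -1.93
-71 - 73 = -144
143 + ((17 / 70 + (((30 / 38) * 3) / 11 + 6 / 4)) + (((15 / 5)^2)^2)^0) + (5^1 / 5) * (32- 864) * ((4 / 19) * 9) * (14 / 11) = -1860.40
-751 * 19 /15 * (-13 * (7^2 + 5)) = 3338946 /5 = 667789.20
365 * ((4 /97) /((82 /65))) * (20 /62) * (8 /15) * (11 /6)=4175600 /1109583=3.76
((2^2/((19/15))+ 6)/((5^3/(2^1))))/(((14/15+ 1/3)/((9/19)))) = 9396/171475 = 0.05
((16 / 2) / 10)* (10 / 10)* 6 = 24 / 5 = 4.80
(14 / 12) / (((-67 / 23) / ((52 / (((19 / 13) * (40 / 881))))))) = -23971129 / 76380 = -313.84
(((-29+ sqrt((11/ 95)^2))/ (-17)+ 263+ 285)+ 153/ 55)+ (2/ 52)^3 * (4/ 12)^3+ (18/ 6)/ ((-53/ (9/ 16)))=493681800963521/ 893624125680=552.45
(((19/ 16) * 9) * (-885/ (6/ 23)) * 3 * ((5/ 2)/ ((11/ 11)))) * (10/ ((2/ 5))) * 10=-2175440625/ 32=-67982519.53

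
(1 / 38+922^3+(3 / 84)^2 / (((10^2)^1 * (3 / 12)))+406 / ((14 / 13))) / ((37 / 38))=291878862039819 / 362600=804961009.49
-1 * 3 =-3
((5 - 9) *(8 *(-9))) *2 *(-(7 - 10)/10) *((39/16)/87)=702/145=4.84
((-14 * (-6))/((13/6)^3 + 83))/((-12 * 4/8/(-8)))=3456/2875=1.20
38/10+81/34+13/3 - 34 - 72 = -48697/510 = -95.48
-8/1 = -8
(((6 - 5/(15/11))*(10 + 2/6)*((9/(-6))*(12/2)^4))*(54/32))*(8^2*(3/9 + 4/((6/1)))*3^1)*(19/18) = -16030224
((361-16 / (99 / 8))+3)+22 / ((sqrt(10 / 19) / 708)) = 21832.74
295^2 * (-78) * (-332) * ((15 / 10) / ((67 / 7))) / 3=7887597900 / 67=117725341.79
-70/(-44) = 35/22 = 1.59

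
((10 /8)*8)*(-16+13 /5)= -134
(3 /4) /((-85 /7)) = -21 /340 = -0.06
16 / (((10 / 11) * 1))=88 / 5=17.60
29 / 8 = 3.62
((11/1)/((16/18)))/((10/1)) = 99/80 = 1.24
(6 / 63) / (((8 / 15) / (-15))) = -75 / 28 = -2.68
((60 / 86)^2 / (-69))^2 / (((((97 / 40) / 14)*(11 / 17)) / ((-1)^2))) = 856800000 / 1929718292843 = 0.00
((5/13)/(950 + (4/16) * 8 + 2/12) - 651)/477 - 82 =-328145195/3936257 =-83.36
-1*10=-10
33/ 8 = 4.12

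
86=86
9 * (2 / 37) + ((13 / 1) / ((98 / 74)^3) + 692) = 3038766771 / 4353013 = 698.08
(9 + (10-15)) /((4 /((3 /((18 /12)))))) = 2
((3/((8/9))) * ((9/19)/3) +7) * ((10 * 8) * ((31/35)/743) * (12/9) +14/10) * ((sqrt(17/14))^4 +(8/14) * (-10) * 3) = -83786980519/464844576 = -180.25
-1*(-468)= 468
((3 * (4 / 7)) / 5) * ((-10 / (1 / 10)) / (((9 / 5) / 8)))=-152.38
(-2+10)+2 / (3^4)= 650 / 81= 8.02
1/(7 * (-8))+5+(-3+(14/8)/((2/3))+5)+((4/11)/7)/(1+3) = 2963/308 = 9.62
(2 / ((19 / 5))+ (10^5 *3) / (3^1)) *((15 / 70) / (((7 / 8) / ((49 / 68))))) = 5700030 / 323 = 17647.15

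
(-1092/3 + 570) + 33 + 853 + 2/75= 81902/75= 1092.03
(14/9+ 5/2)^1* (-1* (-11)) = 803/18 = 44.61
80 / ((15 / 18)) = 96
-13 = -13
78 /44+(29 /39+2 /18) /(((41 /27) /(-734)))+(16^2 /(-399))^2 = -767155538077 /1866790926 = -410.95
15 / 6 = 5 / 2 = 2.50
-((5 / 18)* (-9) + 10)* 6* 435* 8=-156600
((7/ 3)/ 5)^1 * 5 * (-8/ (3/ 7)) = -392/ 9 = -43.56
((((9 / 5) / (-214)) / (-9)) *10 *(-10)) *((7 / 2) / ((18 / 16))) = -280 / 963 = -0.29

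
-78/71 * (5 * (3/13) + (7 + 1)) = -10.06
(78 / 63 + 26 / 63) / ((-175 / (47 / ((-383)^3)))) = 4888 / 619405304175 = 0.00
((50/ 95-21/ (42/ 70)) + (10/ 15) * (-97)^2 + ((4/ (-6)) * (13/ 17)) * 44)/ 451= 13.78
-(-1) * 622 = 622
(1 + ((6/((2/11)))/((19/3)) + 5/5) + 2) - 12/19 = 163/19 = 8.58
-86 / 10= -8.60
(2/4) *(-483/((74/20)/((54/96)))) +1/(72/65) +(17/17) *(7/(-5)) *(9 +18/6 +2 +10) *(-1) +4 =47639/26640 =1.79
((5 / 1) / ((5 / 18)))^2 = 324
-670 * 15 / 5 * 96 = -192960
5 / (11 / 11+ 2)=5 / 3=1.67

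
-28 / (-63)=4 / 9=0.44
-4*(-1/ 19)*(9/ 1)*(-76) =-144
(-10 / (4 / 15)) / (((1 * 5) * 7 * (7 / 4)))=-30 / 49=-0.61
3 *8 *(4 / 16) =6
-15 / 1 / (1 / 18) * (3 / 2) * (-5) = 2025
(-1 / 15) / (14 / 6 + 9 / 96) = -32 / 1165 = -0.03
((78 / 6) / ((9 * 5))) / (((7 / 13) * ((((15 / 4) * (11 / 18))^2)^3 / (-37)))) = -132774100992 / 968822421875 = -0.14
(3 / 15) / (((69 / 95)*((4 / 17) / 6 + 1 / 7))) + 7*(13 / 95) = 70168 / 28405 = 2.47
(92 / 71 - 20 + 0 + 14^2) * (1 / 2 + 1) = 18882 / 71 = 265.94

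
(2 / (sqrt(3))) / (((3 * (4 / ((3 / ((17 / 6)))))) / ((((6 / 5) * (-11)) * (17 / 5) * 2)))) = -132 * sqrt(3) / 25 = -9.15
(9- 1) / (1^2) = 8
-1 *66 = -66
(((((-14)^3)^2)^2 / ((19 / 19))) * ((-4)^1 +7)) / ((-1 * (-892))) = 42520434281472 / 223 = 190674593190.46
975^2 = 950625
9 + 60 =69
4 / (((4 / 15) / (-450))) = -6750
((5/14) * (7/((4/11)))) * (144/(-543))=-330/181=-1.82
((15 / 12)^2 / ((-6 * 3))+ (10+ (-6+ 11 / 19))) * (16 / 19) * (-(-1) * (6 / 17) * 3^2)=73743 / 6137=12.02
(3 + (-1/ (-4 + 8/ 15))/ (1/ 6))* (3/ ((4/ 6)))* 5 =5535/ 52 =106.44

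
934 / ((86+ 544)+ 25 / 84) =78456 / 52945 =1.48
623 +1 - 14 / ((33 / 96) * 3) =20144 / 33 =610.42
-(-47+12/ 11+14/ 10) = 2448/ 55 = 44.51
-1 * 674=-674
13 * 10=130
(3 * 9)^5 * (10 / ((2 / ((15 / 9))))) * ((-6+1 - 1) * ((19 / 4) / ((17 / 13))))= -88604500725 / 34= -2606014727.21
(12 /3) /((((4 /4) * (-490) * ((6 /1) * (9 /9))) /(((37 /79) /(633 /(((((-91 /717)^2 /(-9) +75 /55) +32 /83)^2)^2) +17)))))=-109841448503121915240056216463956970218752 /14634143019311017388365592075951139303966484425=-0.00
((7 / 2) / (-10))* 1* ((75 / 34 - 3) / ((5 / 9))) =1701 / 3400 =0.50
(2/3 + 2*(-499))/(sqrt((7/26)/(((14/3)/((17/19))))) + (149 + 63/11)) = -55344029312/8586108543 + 724064*sqrt(12597)/8586108543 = -6.44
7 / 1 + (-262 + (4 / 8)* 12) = -249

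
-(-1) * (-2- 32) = -34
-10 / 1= -10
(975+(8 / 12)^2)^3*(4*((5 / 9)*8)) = 108256786102240 / 6561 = 16500043606.50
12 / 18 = 0.67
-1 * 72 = -72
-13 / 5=-2.60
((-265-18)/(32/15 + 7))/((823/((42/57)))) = -59430/2142269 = -0.03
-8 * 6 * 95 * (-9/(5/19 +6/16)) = 6238080/97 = 64310.10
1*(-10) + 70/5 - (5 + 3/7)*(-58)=2232/7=318.86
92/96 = 23/24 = 0.96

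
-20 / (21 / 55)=-1100 / 21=-52.38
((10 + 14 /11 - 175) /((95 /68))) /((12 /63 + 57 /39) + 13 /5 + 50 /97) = -1621537554 /65964371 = -24.58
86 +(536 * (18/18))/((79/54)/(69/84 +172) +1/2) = 151486406/132865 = 1140.15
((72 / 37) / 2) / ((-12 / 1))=-3 / 37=-0.08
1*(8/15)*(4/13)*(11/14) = 176/1365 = 0.13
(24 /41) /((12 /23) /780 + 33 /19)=340860 /1011757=0.34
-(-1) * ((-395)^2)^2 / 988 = 24343800625 / 988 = 24639474.32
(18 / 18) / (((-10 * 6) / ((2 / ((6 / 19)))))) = -19 / 180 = -0.11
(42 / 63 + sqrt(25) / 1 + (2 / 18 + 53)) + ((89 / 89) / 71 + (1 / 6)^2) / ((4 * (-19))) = 3805943 / 64752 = 58.78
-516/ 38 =-258/ 19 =-13.58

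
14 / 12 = 1.17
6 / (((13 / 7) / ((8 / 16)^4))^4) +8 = 7487101987 / 935886848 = 8.00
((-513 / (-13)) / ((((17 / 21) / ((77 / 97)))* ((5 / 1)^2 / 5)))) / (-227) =-829521 / 24330995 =-0.03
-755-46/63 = -47611/63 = -755.73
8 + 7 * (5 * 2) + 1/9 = 78.11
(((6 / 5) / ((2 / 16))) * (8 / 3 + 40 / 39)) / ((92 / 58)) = 33408 / 1495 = 22.35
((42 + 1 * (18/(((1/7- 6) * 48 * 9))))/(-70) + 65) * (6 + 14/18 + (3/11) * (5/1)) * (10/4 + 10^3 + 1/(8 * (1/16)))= 12513614659/23760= 526667.28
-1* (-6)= 6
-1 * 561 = -561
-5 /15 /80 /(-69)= 1 /16560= 0.00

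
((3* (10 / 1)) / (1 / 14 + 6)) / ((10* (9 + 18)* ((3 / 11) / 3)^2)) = 1694 / 765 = 2.21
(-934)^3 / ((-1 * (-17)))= -814780504 / 17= -47928264.94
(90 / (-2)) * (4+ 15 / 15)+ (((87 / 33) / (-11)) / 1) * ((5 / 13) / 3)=-225.03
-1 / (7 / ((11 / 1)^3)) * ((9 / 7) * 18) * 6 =-1293732 / 49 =-26402.69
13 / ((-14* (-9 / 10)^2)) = -1.15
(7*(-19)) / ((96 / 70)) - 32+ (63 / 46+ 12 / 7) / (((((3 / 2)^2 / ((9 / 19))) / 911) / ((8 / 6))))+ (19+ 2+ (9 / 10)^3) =12505498441 / 18354000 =681.35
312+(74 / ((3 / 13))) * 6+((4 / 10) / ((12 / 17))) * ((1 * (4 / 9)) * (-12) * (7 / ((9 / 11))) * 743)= -6875116 / 405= -16975.60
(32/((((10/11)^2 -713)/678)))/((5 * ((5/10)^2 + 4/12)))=-31502592/3016055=-10.44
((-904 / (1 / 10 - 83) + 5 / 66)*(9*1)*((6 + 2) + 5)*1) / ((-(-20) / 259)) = 1213705857 / 72952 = 16637.05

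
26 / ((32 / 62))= 403 / 8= 50.38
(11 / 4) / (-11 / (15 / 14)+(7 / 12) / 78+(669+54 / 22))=141570 / 34038337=0.00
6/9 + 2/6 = 1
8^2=64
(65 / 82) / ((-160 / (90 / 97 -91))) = 113581 / 254528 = 0.45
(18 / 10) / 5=9 / 25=0.36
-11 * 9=-99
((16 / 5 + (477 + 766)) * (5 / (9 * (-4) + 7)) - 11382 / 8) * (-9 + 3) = 569889 / 58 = 9825.67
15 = 15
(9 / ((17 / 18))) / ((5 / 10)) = 324 / 17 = 19.06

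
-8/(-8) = 1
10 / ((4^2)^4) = 5 / 32768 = 0.00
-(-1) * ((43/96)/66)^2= 1849/40144896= 0.00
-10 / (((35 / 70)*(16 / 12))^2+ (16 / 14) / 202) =-31815 / 1432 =-22.22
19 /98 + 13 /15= 1559 /1470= 1.06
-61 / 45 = -1.36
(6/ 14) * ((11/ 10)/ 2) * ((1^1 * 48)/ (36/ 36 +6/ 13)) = 5148/ 665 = 7.74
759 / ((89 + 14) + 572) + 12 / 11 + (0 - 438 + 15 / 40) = -8621111 / 19800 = -435.41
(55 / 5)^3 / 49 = 1331 / 49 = 27.16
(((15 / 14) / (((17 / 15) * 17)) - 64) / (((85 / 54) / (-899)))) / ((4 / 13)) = 118691.70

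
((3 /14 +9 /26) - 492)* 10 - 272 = -471962 /91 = -5186.40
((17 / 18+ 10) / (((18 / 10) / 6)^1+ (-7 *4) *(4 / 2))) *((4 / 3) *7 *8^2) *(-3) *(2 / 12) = 882560 / 15039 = 58.68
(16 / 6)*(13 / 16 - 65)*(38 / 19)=-1027 / 3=-342.33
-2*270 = -540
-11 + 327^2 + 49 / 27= 2886835 / 27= 106919.81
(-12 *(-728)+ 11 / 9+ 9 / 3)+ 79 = 79373 / 9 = 8819.22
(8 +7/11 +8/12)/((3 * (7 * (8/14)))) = 307/396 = 0.78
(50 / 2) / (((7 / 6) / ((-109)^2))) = 1782150 / 7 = 254592.86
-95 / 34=-2.79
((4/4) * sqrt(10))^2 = 10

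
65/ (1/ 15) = 975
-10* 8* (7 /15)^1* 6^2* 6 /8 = -1008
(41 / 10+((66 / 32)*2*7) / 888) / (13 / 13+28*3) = 48929 / 1006400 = 0.05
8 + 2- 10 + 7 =7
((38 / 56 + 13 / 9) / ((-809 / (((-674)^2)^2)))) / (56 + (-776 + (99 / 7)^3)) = -1352475656418460 / 5266631259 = -256800.90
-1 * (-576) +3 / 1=579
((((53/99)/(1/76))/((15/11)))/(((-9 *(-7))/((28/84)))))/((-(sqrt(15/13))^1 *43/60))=-16112 *sqrt(195)/1097145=-0.21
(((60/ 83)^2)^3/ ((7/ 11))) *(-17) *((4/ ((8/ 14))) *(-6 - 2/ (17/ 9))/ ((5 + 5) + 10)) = 3079296000000/ 326940373369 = 9.42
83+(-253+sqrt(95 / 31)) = -170+sqrt(2945) / 31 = -168.25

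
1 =1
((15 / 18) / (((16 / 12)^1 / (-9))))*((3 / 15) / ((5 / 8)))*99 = -891 / 5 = -178.20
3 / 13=0.23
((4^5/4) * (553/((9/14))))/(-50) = -990976/225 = -4404.34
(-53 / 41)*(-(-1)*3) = -159 / 41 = -3.88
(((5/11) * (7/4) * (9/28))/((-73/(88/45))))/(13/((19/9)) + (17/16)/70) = -10640/9589499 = -0.00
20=20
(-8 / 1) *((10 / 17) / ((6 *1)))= -40 / 51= -0.78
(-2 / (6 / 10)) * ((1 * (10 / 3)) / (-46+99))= -100 / 477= -0.21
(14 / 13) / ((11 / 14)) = 196 / 143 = 1.37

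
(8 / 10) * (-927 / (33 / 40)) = -9888 / 11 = -898.91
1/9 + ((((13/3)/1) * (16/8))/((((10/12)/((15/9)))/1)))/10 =83/45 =1.84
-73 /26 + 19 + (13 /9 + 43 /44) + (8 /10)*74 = 77.81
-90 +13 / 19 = -1697 / 19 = -89.32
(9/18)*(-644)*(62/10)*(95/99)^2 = -1838.33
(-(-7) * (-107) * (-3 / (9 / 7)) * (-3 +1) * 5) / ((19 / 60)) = -1048600 / 19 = -55189.47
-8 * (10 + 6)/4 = -32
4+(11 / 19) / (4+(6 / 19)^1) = 339 / 82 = 4.13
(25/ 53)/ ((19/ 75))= 1875/ 1007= 1.86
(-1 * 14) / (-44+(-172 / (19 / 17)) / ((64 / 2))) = 2128 / 7419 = 0.29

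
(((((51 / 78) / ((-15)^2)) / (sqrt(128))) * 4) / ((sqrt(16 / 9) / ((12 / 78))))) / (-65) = -17 * sqrt(2) / 13182000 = -0.00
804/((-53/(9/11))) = -7236/583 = -12.41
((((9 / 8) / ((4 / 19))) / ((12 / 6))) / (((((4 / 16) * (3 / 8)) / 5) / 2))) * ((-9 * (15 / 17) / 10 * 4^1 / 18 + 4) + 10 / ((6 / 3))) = 42750 / 17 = 2514.71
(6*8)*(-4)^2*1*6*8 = 36864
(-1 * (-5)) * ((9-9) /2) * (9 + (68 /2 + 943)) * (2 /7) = 0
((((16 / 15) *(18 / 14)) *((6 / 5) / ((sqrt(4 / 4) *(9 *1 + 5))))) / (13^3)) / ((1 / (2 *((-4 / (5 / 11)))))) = -12672 / 13456625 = -0.00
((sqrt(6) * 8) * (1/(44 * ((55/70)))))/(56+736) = 7 * sqrt(6)/23958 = 0.00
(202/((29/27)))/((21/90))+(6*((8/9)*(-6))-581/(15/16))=469772/3045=154.28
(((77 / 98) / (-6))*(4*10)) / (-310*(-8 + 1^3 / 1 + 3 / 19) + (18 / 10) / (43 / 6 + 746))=-23611775 / 9561085023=-0.00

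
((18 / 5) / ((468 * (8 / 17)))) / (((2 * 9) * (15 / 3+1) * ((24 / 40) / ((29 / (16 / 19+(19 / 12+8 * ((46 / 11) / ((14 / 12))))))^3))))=1298302500244211 / 6348256503457054875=0.00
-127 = -127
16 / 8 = 2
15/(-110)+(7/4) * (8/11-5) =-335/44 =-7.61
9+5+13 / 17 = 251 / 17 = 14.76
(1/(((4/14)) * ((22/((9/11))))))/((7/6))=27/242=0.11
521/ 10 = 52.10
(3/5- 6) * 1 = -27/5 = -5.40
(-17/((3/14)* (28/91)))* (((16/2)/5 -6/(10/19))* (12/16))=75803/40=1895.08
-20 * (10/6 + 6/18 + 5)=-140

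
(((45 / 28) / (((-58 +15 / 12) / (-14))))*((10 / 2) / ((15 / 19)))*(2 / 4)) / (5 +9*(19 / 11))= 3135 / 51302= 0.06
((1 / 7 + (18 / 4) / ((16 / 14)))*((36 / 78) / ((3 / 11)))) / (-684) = -5027 / 497952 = -0.01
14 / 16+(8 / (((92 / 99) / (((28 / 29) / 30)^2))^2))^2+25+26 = 22693603291648279842247167 / 437467051404435003125000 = 51.88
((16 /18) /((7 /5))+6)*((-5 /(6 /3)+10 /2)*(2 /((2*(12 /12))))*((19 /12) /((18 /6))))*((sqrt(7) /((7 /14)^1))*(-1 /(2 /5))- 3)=-99275*sqrt(7) /2268- 19855 /756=-142.07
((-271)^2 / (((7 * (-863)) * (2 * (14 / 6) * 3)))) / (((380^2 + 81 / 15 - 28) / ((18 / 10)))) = -220323 / 20350957046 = -0.00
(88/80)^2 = 121/100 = 1.21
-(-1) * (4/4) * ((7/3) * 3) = 7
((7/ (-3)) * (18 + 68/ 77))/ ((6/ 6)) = -1454/ 33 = -44.06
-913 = -913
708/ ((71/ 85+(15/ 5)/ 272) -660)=-962880/ 896449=-1.07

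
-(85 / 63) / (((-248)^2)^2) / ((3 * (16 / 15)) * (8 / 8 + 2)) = -425 / 11439011856384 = -0.00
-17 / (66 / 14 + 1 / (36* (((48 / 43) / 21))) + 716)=-68544 / 2908027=-0.02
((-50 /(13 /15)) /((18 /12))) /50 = -0.77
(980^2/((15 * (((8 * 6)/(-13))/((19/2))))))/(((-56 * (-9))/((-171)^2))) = -152921405/16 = -9557587.81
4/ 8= 1/ 2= 0.50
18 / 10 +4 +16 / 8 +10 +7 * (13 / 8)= 1167 / 40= 29.18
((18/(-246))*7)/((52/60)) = -315/533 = -0.59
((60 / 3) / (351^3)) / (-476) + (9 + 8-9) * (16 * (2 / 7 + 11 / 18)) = 84389446573 / 735140367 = 114.79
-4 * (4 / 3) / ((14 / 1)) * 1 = -8 / 21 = -0.38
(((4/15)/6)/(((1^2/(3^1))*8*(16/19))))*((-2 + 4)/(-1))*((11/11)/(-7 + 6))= 19/480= 0.04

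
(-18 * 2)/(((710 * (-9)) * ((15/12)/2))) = 16/1775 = 0.01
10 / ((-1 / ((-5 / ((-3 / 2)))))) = -100 / 3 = -33.33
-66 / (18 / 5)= -55 / 3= -18.33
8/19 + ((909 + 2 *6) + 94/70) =613638/665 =922.76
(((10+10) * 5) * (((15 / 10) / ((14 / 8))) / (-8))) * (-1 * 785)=58875 / 7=8410.71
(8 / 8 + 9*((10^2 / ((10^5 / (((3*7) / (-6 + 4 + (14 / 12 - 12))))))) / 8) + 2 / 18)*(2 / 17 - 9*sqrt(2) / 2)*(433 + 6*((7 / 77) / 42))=348718421 / 6171000 - 1046155263*sqrt(2) / 484000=-3000.28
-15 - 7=-22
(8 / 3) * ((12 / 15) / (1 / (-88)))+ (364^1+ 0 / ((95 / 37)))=2644 / 15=176.27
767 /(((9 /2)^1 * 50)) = 3.41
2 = 2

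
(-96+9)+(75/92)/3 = -86.73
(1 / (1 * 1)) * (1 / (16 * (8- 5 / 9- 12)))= -0.01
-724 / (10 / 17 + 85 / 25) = -61540 / 339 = -181.53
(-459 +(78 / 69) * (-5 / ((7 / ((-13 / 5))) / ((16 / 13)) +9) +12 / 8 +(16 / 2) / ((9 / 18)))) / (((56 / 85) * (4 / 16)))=-46885915 / 17549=-2671.71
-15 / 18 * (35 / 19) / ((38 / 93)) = -5425 / 1444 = -3.76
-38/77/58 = -19/2233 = -0.01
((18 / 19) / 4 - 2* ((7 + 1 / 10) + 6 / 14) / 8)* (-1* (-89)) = -779017 / 5320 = -146.43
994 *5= 4970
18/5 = 3.60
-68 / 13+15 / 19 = -1097 / 247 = -4.44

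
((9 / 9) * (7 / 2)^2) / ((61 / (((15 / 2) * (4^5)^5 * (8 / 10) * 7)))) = 579275502070530048 / 61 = 9496319706074263.08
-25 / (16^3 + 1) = -25 / 4097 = -0.01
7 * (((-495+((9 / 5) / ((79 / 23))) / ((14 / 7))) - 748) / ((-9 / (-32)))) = -109957456 / 3555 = -30930.37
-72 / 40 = -1.80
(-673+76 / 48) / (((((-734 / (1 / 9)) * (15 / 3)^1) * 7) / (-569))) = -654919 / 396360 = -1.65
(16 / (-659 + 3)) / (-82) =1 / 3362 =0.00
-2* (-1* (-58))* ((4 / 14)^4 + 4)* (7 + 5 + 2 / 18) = -121635280 / 21609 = -5628.92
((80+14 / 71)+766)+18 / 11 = 662158 / 781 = 847.83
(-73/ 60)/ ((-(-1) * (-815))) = 73/ 48900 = 0.00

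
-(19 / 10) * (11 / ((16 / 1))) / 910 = -209 / 145600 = -0.00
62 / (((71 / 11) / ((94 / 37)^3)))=566458288 / 3596363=157.51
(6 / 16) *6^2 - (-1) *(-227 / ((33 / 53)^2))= -572.03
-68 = -68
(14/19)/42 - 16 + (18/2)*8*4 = 15505/57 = 272.02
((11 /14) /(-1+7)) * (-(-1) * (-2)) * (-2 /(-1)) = -11 /21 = -0.52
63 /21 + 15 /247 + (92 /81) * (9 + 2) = 311200 /20007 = 15.55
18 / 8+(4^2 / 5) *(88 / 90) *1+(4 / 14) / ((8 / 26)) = 39737 / 6300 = 6.31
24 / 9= 8 / 3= 2.67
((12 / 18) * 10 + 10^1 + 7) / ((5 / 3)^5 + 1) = 5751 / 3368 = 1.71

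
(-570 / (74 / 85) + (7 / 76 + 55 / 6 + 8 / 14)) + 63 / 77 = -418377209 / 649572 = -644.08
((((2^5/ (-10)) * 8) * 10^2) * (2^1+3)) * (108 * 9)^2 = -12093235200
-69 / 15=-23 / 5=-4.60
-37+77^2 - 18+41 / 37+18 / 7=1522319 / 259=5877.68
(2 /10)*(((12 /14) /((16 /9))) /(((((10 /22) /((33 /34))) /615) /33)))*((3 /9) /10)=13260753 /95200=139.29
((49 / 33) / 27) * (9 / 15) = 49 / 1485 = 0.03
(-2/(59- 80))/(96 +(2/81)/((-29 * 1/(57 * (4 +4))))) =0.00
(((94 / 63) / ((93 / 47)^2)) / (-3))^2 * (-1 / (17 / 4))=-172467445264 / 45425981943657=-0.00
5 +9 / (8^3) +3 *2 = 5641 / 512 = 11.02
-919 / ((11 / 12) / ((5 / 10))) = -5514 / 11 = -501.27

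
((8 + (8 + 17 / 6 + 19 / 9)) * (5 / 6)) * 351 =24505 / 4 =6126.25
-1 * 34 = -34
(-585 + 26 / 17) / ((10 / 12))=-59514 / 85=-700.16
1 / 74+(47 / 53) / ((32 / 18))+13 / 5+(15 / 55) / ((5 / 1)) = 5465021 / 1725680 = 3.17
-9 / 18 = -1 / 2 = -0.50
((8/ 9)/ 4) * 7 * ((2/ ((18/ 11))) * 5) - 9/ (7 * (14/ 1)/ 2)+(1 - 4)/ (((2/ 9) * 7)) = 58693/ 7938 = 7.39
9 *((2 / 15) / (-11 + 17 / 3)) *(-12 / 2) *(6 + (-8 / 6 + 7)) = 63 / 4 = 15.75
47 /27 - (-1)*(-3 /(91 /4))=3953 /2457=1.61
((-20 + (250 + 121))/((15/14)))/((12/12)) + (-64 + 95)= 1793/5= 358.60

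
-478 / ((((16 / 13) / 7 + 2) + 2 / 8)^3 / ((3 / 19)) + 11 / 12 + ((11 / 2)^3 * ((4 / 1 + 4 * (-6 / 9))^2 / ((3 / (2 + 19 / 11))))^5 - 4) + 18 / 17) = -680432674042764010368 / 12576185553203550705473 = -0.05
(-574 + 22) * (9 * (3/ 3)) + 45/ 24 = -39729/ 8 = -4966.12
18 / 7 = 2.57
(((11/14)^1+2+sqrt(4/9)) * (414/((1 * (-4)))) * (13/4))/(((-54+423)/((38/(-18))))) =823745/123984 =6.64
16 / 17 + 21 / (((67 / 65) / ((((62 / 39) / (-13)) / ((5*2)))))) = 10247 / 14807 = 0.69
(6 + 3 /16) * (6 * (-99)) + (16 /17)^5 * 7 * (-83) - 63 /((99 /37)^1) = -515782146513 /124947416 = -4127.99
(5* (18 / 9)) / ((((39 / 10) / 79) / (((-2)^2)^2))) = 126400 / 39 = 3241.03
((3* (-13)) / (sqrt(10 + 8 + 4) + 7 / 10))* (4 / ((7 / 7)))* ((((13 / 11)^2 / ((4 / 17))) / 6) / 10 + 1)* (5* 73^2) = 77379291535 / 520542- 55270922525* sqrt(22) / 260271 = -847401.21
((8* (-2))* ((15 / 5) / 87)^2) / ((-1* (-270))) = -8 / 113535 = -0.00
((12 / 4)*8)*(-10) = -240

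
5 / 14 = 0.36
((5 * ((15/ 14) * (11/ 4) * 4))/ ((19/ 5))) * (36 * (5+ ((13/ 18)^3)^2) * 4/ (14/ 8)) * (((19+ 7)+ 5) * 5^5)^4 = 577881013812351879478283.70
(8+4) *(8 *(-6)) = -576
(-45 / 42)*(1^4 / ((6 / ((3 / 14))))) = -15 / 392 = -0.04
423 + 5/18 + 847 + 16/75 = 571721/450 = 1270.49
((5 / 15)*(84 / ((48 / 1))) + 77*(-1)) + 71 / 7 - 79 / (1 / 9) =-65291 / 84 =-777.27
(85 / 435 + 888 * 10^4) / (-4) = -772560017 / 348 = -2220000.05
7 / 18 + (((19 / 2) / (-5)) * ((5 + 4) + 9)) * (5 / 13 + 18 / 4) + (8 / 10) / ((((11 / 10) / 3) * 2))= -1065469 / 6435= -165.57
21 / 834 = 7 / 278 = 0.03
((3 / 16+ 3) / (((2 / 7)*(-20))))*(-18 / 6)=1071 / 640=1.67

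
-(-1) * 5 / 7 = 5 / 7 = 0.71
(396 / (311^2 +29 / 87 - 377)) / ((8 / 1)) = 297 / 578066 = 0.00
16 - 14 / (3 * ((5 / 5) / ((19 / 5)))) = -26 / 15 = -1.73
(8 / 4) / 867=2 / 867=0.00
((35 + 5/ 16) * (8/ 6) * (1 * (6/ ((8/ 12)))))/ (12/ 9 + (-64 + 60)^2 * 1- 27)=-5085/ 116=-43.84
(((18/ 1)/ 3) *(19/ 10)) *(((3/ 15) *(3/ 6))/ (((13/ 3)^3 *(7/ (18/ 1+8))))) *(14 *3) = 9234/ 4225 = 2.19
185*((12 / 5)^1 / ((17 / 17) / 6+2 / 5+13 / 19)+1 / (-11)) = 2651975 / 7843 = 338.13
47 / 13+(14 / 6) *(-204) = -6141 / 13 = -472.38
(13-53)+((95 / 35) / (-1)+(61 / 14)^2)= -23.73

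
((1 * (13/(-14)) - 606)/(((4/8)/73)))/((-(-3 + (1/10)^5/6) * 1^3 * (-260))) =18608430000/163799909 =113.60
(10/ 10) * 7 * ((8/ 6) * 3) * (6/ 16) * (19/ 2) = 99.75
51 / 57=17 / 19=0.89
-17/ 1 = -17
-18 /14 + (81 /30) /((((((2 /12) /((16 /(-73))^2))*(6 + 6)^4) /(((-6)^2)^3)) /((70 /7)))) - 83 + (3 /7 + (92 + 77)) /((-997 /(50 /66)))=-11730280168 /175329429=-66.90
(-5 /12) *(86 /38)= -215 /228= -0.94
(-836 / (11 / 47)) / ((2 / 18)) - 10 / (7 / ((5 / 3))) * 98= -97144 / 3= -32381.33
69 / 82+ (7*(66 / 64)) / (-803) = 79731 / 95776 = 0.83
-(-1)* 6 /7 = 6 /7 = 0.86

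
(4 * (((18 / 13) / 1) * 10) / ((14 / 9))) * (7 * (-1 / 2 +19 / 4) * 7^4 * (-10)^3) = -33061770000 / 13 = -2543213076.92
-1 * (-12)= 12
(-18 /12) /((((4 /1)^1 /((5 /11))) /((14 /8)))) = -105 /352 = -0.30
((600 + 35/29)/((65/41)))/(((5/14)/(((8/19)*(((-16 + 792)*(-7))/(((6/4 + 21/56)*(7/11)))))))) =-1093448215552/537225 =-2035363.61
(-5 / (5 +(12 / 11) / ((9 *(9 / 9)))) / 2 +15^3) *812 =463077510 / 169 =2740103.61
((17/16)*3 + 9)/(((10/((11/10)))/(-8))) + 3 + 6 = -69/40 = -1.72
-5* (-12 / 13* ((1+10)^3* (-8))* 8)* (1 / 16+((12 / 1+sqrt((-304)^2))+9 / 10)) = -1620008016 / 13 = -124616001.23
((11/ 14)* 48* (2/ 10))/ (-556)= -66/ 4865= -0.01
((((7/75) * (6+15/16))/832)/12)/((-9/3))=-259/11980800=-0.00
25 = 25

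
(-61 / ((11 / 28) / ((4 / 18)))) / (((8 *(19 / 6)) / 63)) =-17934 / 209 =-85.81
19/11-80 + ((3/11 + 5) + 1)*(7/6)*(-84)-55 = -748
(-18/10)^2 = 81/25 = 3.24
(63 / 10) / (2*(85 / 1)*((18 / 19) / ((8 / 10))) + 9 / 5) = 133 / 4288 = 0.03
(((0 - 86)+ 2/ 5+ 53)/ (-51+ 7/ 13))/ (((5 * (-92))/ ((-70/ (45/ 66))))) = 163163/ 1131600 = 0.14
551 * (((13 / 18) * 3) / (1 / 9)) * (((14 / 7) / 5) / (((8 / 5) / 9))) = 193401 / 8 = 24175.12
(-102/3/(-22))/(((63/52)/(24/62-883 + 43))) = -2556528/2387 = -1071.02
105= 105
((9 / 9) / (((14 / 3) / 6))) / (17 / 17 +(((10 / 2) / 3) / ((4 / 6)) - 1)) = 18 / 35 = 0.51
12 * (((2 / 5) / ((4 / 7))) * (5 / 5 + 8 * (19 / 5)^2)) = 122346 / 125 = 978.77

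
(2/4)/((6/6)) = 1/2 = 0.50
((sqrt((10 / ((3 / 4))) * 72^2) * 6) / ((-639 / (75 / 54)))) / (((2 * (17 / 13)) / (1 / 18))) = -1300 * sqrt(30) / 97767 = -0.07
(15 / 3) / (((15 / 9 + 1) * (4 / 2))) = 15 / 16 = 0.94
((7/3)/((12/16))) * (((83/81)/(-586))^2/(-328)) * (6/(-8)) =48223/2216972817504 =0.00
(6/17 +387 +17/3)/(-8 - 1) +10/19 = -376246/8721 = -43.14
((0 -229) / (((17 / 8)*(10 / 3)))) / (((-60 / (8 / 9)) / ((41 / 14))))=37556 / 26775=1.40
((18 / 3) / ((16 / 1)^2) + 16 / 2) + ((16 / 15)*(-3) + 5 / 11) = 37157 / 7040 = 5.28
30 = 30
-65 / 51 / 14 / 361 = -65 / 257754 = -0.00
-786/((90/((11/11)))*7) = -131/105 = -1.25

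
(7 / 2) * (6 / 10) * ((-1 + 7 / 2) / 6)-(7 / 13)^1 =35 / 104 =0.34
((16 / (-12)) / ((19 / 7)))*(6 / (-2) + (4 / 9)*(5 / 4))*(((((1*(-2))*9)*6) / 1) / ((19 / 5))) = -12320 / 361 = -34.13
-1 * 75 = -75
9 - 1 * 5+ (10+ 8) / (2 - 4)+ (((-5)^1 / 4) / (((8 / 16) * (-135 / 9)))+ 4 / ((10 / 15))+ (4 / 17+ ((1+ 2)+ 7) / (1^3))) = 1163 / 102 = 11.40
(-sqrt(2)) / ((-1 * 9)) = sqrt(2) / 9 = 0.16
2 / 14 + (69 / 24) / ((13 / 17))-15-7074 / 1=-5157951 / 728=-7085.10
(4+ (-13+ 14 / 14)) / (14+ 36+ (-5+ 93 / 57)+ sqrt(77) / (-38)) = -538688 / 3139907 - 304 * sqrt(77) / 3139907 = -0.17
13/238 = 0.05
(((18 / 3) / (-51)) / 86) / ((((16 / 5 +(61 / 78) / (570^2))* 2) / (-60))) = 760266000 / 59280518831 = 0.01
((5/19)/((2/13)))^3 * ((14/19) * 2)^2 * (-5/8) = -67283125/9904396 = -6.79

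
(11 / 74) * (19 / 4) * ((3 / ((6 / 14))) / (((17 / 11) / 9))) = 144837 / 5032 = 28.78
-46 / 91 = -0.51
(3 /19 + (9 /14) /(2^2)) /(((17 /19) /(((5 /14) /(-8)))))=-1695 /106624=-0.02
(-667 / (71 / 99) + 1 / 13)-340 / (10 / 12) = -1337.97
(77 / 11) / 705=7 / 705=0.01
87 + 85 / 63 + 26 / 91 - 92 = -212 / 63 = -3.37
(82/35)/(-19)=-82/665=-0.12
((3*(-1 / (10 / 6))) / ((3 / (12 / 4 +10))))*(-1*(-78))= -3042 / 5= -608.40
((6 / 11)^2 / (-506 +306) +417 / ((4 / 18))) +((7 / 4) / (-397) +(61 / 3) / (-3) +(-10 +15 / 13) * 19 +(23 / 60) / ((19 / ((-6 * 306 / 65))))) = 18165083725859 / 10678625100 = 1701.07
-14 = -14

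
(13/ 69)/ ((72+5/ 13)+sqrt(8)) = 159029/ 61004901 - 4394 *sqrt(2)/ 61004901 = 0.00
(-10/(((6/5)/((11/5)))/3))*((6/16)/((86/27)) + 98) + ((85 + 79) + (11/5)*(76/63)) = -1133406877/216720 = -5229.82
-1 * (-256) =256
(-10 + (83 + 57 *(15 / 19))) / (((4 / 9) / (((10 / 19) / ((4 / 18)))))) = 23895 / 38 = 628.82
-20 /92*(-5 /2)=25 /46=0.54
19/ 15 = 1.27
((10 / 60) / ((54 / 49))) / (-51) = -49 / 16524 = -0.00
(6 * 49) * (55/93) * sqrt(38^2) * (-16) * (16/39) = -52433920/1209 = -43369.66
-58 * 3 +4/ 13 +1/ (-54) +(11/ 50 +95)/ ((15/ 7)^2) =-33558677/ 219375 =-152.97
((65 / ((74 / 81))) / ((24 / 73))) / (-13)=-9855 / 592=-16.65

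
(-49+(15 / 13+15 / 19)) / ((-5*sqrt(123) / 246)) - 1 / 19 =208.70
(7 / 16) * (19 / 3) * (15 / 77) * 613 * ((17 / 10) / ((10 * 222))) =197999 / 781440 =0.25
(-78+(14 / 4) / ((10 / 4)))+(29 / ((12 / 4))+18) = -734 / 15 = -48.93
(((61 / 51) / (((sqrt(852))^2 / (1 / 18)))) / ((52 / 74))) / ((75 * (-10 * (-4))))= 2257 / 61006608000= 0.00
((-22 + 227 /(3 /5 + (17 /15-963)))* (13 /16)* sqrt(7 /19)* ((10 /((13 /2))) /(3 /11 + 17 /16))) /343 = -14107412* sqrt(133) /4416525281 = -0.04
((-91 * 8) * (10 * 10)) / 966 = -5200 / 69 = -75.36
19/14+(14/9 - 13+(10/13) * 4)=-11483/1638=-7.01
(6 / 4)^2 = 9 / 4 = 2.25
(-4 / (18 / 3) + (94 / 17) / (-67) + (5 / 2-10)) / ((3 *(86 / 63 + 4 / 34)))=-1.85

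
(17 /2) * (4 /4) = 17 /2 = 8.50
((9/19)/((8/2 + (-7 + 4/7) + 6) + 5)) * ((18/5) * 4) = 378/475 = 0.80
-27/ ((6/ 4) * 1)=-18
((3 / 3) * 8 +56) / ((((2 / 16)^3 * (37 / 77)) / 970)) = 66147078.92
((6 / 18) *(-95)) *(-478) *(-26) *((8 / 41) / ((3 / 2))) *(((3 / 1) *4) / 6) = -37781120 / 369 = -102387.86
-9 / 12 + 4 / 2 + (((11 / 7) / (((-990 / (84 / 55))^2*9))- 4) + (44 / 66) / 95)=-14046872747 / 5121022500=-2.74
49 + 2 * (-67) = -85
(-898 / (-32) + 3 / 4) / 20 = 461 / 320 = 1.44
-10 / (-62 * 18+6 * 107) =5 / 237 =0.02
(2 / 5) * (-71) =-142 / 5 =-28.40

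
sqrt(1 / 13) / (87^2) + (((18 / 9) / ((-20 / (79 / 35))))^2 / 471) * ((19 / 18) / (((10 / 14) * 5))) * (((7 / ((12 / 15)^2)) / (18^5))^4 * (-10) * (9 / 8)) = -5084074625 / 12592179855590797491904192909934592 + sqrt(13) / 98397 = 0.00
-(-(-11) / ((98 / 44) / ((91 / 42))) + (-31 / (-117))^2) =-7224688 / 670761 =-10.77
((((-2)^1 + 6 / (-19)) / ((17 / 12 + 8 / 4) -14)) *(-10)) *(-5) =26400 / 2413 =10.94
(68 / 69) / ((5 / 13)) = 884 / 345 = 2.56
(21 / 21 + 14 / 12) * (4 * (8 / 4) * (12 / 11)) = 208 / 11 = 18.91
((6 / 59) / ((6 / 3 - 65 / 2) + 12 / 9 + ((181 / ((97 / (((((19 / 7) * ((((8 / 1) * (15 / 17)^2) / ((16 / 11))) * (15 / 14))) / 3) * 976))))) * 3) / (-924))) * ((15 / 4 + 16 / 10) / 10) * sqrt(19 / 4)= -9259552197 * sqrt(19) / 18282265542500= -0.00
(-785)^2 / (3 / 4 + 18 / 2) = 2464900 / 39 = 63202.56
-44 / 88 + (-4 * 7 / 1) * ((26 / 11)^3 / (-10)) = 36.47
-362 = -362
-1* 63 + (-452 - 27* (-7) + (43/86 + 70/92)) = -7469/23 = -324.74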